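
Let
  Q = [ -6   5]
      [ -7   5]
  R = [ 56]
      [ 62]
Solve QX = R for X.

Q is on the left of X, so left-multiply by Q⁻¹: X = Q⁻¹R.
det Q = 5, so Q⁻¹ = [[1, -1], [7/5, -6/5]].
X = Q⁻¹R = [[1, -1], [7/5, -6/5]] · [[56], [62]] = [[-6], [4]].

X = [[-6], [4]]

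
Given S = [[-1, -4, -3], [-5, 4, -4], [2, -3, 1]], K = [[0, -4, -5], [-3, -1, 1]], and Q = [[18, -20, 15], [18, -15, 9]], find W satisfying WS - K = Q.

WS = Q + K = [[18, -24, 10], [15, -16, 10]].
Since S sits to the right of W, W = (Q + K)S⁻¹.
det S = -1; the adjugate gives S⁻¹ = [[8, -13, -28], [3, -5, -11], [-7, 11, 24]].
W = (Q + K)S⁻¹ = [[2, -4, 0], [2, -5, -4]].

W = [[2, -4, 0], [2, -5, -4]]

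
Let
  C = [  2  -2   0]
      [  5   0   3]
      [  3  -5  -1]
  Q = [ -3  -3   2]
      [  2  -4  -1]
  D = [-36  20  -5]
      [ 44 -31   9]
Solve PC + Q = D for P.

PC = D − Q = [[-33, 23, -7], [42, -27, 10]].
Since C sits to the right of P, P = (D − Q)C⁻¹.
det C = 2; the adjugate gives C⁻¹ = [[15/2, -1, -3], [7, -1, -3], [-25/2, 2, 5]].
P = (D − Q)C⁻¹ = [[1, -4, -5], [1, 5, 5]].

P = [[1, -4, -5], [1, 5, 5]]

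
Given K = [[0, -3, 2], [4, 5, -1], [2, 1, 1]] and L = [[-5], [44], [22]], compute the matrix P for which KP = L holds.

P = [[6], [5], [5]]

K is on the left of P, so left-multiply by K⁻¹: P = K⁻¹L.
det K = 6; the adjugate gives K⁻¹ = [[1, 5/6, -7/6], [-1, -2/3, 4/3], [-1, -1, 2]].
P = K⁻¹L = [[1, 5/6, -7/6], [-1, -2/3, 4/3], [-1, -1, 2]] · [[-5], [44], [22]] = [[6], [5], [5]].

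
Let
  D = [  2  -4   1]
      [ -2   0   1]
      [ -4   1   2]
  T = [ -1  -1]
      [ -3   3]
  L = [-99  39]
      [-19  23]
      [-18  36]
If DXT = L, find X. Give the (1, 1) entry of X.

3

Isolating X: multiply by D⁻¹ from the left and T⁻¹ from the right, so X = D⁻¹LT⁻¹.
D has determinant -4; D⁻¹ = [[1/4, -9/4, 1], [0, -2, 1], [1/2, -7/2, 2]].
det T = -6; the adjugate gives T⁻¹ = [[-1/2, -1/6], [-1/2, 1/6]].
D⁻¹L = [[0, -6], [20, -10], [-19, 11]].
X = (D⁻¹L)T⁻¹ = [[3, -1], [-5, -5], [4, 5]].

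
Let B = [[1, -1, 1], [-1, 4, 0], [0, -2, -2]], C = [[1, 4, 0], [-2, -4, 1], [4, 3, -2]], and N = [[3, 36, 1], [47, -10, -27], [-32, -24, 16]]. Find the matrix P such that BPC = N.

P = [[3, -5, 2], [-1, 1, 5], [1, -1, -1]]

Isolating P: multiply by B⁻¹ from the left and C⁻¹ from the right, so P = B⁻¹NC⁻¹.
B has determinant -4; B⁻¹ = [[2, 1, 1], [1/2, 1/2, 1/4], [-1/2, -1/2, -3/4]].
det C = 5, so C⁻¹ = [[1, 8/5, 4/5], [0, -2/5, -1/5], [2, 13/5, 4/5]].
B⁻¹N = [[21, 38, -9], [17, 7, -9], [-1, 5, 1]].
P = (B⁻¹N)C⁻¹ = [[3, -5, 2], [-1, 1, 5], [1, -1, -1]].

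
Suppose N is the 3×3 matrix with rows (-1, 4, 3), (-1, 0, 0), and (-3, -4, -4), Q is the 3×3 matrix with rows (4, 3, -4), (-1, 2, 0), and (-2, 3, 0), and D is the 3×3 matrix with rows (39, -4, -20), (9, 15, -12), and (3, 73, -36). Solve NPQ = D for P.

Left-multiply by N⁻¹ and right-multiply by Q⁻¹: P = N⁻¹DQ⁻¹.
det N = -4; the adjugate gives N⁻¹ = [[0, -1, 0], [1, -13/4, 3/4], [-1, 4, -1]].
det Q = -4; the adjugate gives Q⁻¹ = [[0, 3, -2], [0, 2, -1], [-1/4, 9/2, -11/4]].
N⁻¹D = [[-9, -15, 12], [12, 2, -8], [-6, -9, 8]].
P = (N⁻¹D)Q⁻¹ = [[-3, -3, 0], [2, 4, -4], [-2, 0, -1]].

P = [[-3, -3, 0], [2, 4, -4], [-2, 0, -1]]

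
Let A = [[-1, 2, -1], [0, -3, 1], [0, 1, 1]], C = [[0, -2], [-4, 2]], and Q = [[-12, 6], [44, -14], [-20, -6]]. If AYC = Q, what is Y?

Y = A⁻¹QC⁻¹ (apply A⁻¹ on the left and C⁻¹ on the right).
det A = 4, so A⁻¹ = [[-1, -3/4, -1/4], [0, -1/4, 1/4], [0, 1/4, 3/4]].
det C = -8, so C⁻¹ = [[-1/4, -1/4], [-1/2, 0]].
A⁻¹Q = [[-16, 6], [-16, 2], [-4, -8]].
Y = (A⁻¹Q)C⁻¹ = [[1, 4], [3, 4], [5, 1]].

Y = [[1, 4], [3, 4], [5, 1]]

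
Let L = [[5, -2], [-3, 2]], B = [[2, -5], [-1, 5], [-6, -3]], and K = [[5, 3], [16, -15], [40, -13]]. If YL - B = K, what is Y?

Y = [[2, 1], [0, -5], [5, -3]]

YL = K + B = [[7, -2], [15, -10], [34, -16]].
Since L sits to the right of Y, Y = (K + B)L⁻¹.
det L = 4; the adjugate gives L⁻¹ = [[1/2, 1/2], [3/4, 5/4]].
Y = (K + B)L⁻¹ = [[2, 1], [0, -5], [5, -3]].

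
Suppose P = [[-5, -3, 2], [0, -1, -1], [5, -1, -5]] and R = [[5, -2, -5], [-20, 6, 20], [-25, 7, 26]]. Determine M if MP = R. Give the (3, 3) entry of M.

-6

Since P sits to the right of M, M = RP⁻¹.
det P = 5; the adjugate gives P⁻¹ = [[4/5, -17/5, 1], [-1, 3, -1], [1, -4, 1]].
M = RP⁻¹ = [[5, -2, -5], [-20, 6, 20], [-25, 7, 26]] · [[4/5, -17/5, 1], [-1, 3, -1], [1, -4, 1]] = [[1, -3, 2], [-2, 6, -6], [-1, 2, -6]].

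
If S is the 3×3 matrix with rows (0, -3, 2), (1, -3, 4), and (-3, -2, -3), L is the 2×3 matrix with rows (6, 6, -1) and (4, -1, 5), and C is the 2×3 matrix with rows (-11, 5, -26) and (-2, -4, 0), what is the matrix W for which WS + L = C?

WS = C − L = [[-17, -1, -25], [-6, -3, -5]].
Right-multiplying both sides by S⁻¹ gives W = (C − L)S⁻¹.
det S = 5; the adjugate gives S⁻¹ = [[17/5, -13/5, -6/5], [-9/5, 6/5, 2/5], [-11/5, 9/5, 3/5]].
W = (C − L)S⁻¹ = [[-1, -2, 5], [-4, 3, 3]].

W = [[-1, -2, 5], [-4, 3, 3]]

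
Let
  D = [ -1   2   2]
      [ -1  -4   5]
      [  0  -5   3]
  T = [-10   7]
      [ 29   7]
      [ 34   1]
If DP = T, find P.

P = [[6, -1], [-5, 1], [3, 2]]

D is on the left of P, so left-multiply by D⁻¹: P = D⁻¹T.
det D = 3, so D⁻¹ = [[13/3, -16/3, 6], [1, -1, 1], [5/3, -5/3, 2]].
P = D⁻¹T = [[13/3, -16/3, 6], [1, -1, 1], [5/3, -5/3, 2]] · [[-10, 7], [29, 7], [34, 1]] = [[6, -1], [-5, 1], [3, 2]].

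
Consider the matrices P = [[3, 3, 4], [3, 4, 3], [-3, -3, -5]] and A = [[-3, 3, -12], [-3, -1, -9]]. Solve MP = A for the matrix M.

M = [[-5, 6, 2], [0, 2, 3]]

Right-multiplying both sides by P⁻¹ gives M = AP⁻¹.
det P = -3; the adjugate gives P⁻¹ = [[11/3, -1, 7/3], [-2, 1, -1], [-1, 0, -1]].
M = AP⁻¹ = [[-3, 3, -12], [-3, -1, -9]] · [[11/3, -1, 7/3], [-2, 1, -1], [-1, 0, -1]] = [[-5, 6, 2], [0, 2, 3]].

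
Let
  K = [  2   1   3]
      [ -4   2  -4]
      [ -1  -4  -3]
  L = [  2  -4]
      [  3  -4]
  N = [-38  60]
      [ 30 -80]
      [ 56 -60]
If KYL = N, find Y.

Y = [[-3, 3], [5, -5], [-2, -3]]

Isolating Y: multiply by K⁻¹ from the left and L⁻¹ from the right, so Y = K⁻¹NL⁻¹.
det K = 2; the adjugate gives K⁻¹ = [[-11, -9/2, -5], [-4, -3/2, -2], [9, 7/2, 4]].
det L = 4; the adjugate gives L⁻¹ = [[-1, 1], [-3/4, 1/2]].
K⁻¹N = [[3, 0], [-5, 0], [-13, 20]].
Y = (K⁻¹N)L⁻¹ = [[-3, 3], [5, -5], [-2, -3]].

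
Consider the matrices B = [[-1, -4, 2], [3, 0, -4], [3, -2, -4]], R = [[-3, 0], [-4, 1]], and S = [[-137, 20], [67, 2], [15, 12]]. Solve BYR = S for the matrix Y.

Y = [[-3, 2], [-2, -5], [4, 1]]

Isolating Y: multiply by B⁻¹ from the left and R⁻¹ from the right, so Y = B⁻¹SR⁻¹.
B has determinant -4; B⁻¹ = [[2, 5, -4], [0, 1/2, -1/2], [3/2, 7/2, -3]].
det R = -3, so R⁻¹ = [[-1/3, 0], [-4/3, 1]].
B⁻¹S = [[1, 2], [26, -5], [-16, 1]].
Y = (B⁻¹S)R⁻¹ = [[-3, 2], [-2, -5], [4, 1]].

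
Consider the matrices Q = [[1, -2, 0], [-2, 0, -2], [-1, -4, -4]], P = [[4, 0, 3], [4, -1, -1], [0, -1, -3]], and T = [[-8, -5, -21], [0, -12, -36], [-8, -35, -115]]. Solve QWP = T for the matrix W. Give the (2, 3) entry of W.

W = Q⁻¹TP⁻¹ (apply Q⁻¹ on the left and P⁻¹ on the right).
Q has determinant 4; Q⁻¹ = [[-2, -2, 1], [-3/2, -1, 1/2], [2, 3/2, -1]].
det P = -4; the adjugate gives P⁻¹ = [[-1/2, 3/4, -3/4], [-3, 3, -4], [1, -1, 1]].
Q⁻¹T = [[8, -1, -1], [8, 2, 10], [-8, 7, 19]].
W = (Q⁻¹T)P⁻¹ = [[-2, 4, -3], [0, 2, -4], [2, -4, -3]].

-4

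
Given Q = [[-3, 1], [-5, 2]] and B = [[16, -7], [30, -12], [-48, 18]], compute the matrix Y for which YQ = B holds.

Y = [[3, -5], [0, -6], [6, 6]]

Q is on the right of Y, so right-multiply by Q⁻¹: Y = BQ⁻¹.
det Q = -1, so Q⁻¹ = [[-2, 1], [-5, 3]].
Y = BQ⁻¹ = [[16, -7], [30, -12], [-48, 18]] · [[-2, 1], [-5, 3]] = [[3, -5], [0, -6], [6, 6]].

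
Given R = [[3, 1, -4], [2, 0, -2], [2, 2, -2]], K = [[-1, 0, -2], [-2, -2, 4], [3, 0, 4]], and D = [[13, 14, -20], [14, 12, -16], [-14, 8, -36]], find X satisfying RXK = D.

X = R⁻¹DK⁻¹ (apply R⁻¹ on the left and K⁻¹ on the right).
det R = -4, so R⁻¹ = [[-1, 3/2, 1/2], [0, -1/2, 1/2], [-1, 1, 1/2]].
K has determinant -4; K⁻¹ = [[2, 0, 1], [-5, -1/2, -2], [-3/2, 0, -1/2]].
R⁻¹D = [[1, 8, -22], [-14, -2, -10], [-6, 2, -14]].
X = (R⁻¹D)K⁻¹ = [[-5, -4, -4], [-3, 1, -5], [-1, -1, -3]].

X = [[-5, -4, -4], [-3, 1, -5], [-1, -1, -3]]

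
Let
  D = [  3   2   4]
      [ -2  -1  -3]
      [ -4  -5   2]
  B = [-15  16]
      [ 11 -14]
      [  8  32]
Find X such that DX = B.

X = [[-5, 0], [2, -4], [-1, 6]]

Left-multiplying both sides by D⁻¹ gives X = D⁻¹B.
det D = 5; the adjugate gives D⁻¹ = [[-17/5, -24/5, -2/5], [16/5, 22/5, 1/5], [6/5, 7/5, 1/5]].
X = D⁻¹B = [[-17/5, -24/5, -2/5], [16/5, 22/5, 1/5], [6/5, 7/5, 1/5]] · [[-15, 16], [11, -14], [8, 32]] = [[-5, 0], [2, -4], [-1, 6]].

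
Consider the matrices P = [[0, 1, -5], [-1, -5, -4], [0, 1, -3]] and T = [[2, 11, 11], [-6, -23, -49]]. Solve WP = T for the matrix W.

P is on the right of W, so right-multiply by P⁻¹: W = TP⁻¹.
det P = 2; the adjugate gives P⁻¹ = [[19/2, -1, -29/2], [-3/2, 0, 5/2], [-1/2, 0, 1/2]].
W = TP⁻¹ = [[2, 11, 11], [-6, -23, -49]] · [[19/2, -1, -29/2], [-3/2, 0, 5/2], [-1/2, 0, 1/2]] = [[-3, -2, 4], [2, 6, 5]].

W = [[-3, -2, 4], [2, 6, 5]]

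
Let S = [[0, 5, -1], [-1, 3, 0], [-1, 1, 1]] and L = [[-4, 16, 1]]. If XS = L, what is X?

X = [[2, 1, 3]]

Since S sits to the right of X, X = LS⁻¹.
det S = 3, so S⁻¹ = [[1, -2, 1], [1/3, -1/3, 1/3], [2/3, -5/3, 5/3]].
X = LS⁻¹ = [[-4, 16, 1]] · [[1, -2, 1], [1/3, -1/3, 1/3], [2/3, -5/3, 5/3]] = [[2, 1, 3]].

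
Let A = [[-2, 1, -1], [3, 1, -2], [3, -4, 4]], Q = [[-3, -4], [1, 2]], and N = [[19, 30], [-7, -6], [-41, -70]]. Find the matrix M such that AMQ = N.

Isolating M: multiply by A⁻¹ from the left and Q⁻¹ from the right, so M = A⁻¹NQ⁻¹.
det A = 5, so A⁻¹ = [[-4/5, 0, -1/5], [-18/5, -1, -7/5], [-3, -1, -1]].
det Q = -2; the adjugate gives Q⁻¹ = [[-1, -2], [1/2, 3/2]].
A⁻¹N = [[-7, -10], [-4, -4], [-9, -14]].
M = (A⁻¹N)Q⁻¹ = [[2, -1], [2, 2], [2, -3]].

M = [[2, -1], [2, 2], [2, -3]]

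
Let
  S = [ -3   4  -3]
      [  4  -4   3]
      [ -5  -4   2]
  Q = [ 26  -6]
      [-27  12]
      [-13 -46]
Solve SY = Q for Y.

S is on the left of Y, so left-multiply by S⁻¹: Y = S⁻¹Q.
det S = 4, so S⁻¹ = [[1, 1, 0], [-23/4, -21/4, -3/4], [-9, -8, -1]].
Y = S⁻¹Q = [[1, 1, 0], [-23/4, -21/4, -3/4], [-9, -8, -1]] · [[26, -6], [-27, 12], [-13, -46]] = [[-1, 6], [2, 6], [-5, 4]].

Y = [[-1, 6], [2, 6], [-5, 4]]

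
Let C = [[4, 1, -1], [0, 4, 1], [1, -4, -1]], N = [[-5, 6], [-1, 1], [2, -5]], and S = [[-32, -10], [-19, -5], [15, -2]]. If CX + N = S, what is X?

X = [[-5, -3], [-5, -2], [2, 2]]

CX = S − N = [[-27, -16], [-18, -6], [13, 3]].
Since C multiplies X on the left, X = C⁻¹(S − N).
det C = 5, so C⁻¹ = [[0, 1, 1], [1/5, -3/5, -4/5], [-4/5, 17/5, 16/5]].
X = C⁻¹(S − N) = [[-5, -3], [-5, -2], [2, 2]].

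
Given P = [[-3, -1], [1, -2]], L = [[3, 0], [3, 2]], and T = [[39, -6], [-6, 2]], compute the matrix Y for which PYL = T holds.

Y = [[-5, 1], [-1, 0]]

Isolating Y: multiply by P⁻¹ from the left and L⁻¹ from the right, so Y = P⁻¹TL⁻¹.
P has determinant 7; P⁻¹ = [[-2/7, 1/7], [-1/7, -3/7]].
L has determinant 6; L⁻¹ = [[1/3, 0], [-1/2, 1/2]].
P⁻¹T = [[-12, 2], [-3, 0]].
Y = (P⁻¹T)L⁻¹ = [[-5, 1], [-1, 0]].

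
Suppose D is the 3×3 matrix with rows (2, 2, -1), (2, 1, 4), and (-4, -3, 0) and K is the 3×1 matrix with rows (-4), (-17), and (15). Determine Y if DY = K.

Since D multiplies Y on the left, Y = D⁻¹K.
D has determinant -6; D⁻¹ = [[-2, -1/2, -3/2], [8/3, 2/3, 5/3], [1/3, 1/3, 1/3]].
Y = D⁻¹K = [[-2, -1/2, -3/2], [8/3, 2/3, 5/3], [1/3, 1/3, 1/3]] · [[-4], [-17], [15]] = [[-6], [3], [-2]].

Y = [[-6], [3], [-2]]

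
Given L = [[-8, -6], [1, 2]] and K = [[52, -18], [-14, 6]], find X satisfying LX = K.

Since L multiplies X on the left, X = L⁻¹K.
det L = -10, so L⁻¹ = [[-1/5, -3/5], [1/10, 4/5]].
X = L⁻¹K = [[-1/5, -3/5], [1/10, 4/5]] · [[52, -18], [-14, 6]] = [[-2, 0], [-6, 3]].

X = [[-2, 0], [-6, 3]]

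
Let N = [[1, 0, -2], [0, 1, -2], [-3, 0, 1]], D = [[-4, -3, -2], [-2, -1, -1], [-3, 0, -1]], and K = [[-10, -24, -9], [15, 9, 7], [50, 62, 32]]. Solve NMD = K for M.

Isolating M: multiply by N⁻¹ from the left and D⁻¹ from the right, so M = N⁻¹KD⁻¹.
det N = -5, so N⁻¹ = [[-1/5, 0, -2/5], [-6/5, 1, -2/5], [-3/5, 0, -1/5]].
det D = -1; the adjugate gives D⁻¹ = [[-1, 3, -1], [-1, 2, 0], [3, -9, 2]].
N⁻¹K = [[-18, -20, -11], [7, 13, 5], [-4, 2, -1]].
M = (N⁻¹K)D⁻¹ = [[5, 5, -4], [-5, 2, 3], [-1, 1, 2]].

M = [[5, 5, -4], [-5, 2, 3], [-1, 1, 2]]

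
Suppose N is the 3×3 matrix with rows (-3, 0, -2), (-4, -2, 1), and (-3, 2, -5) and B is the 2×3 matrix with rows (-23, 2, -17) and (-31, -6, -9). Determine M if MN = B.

Right-multiplying both sides by N⁻¹ gives M = BN⁻¹.
det N = 4, so N⁻¹ = [[2, -1, -1], [-23/4, 9/4, 11/4], [-7/2, 3/2, 3/2]].
M = BN⁻¹ = [[-23, 2, -17], [-31, -6, -9]] · [[2, -1, -1], [-23/4, 9/4, 11/4], [-7/2, 3/2, 3/2]] = [[2, 2, 3], [4, 4, 1]].

M = [[2, 2, 3], [4, 4, 1]]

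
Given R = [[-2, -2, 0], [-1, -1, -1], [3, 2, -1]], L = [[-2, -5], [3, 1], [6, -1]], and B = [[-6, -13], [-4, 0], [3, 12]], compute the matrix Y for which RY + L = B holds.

Y = [[-2, 2], [4, 2], [5, -3]]

RY = B − L = [[-4, -8], [-7, -1], [-3, 13]].
Left-multiplying both sides by R⁻¹ gives Y = R⁻¹(B − L).
det R = 2, so R⁻¹ = [[3/2, -1, 1], [-2, 1, -1], [1/2, -1, 0]].
Y = R⁻¹(B − L) = [[-2, 2], [4, 2], [5, -3]].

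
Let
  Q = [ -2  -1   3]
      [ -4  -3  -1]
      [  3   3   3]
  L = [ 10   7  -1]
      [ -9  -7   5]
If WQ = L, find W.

W = [[-1, -2, 0], [4, -2, -3]]

Q is on the right of W, so right-multiply by Q⁻¹: W = LQ⁻¹.
det Q = -6; the adjugate gives Q⁻¹ = [[1, -2, -5/3], [-3/2, 5/2, 7/3], [1/2, -1/2, -1/3]].
W = LQ⁻¹ = [[10, 7, -1], [-9, -7, 5]] · [[1, -2, -5/3], [-3/2, 5/2, 7/3], [1/2, -1/2, -1/3]] = [[-1, -2, 0], [4, -2, -3]].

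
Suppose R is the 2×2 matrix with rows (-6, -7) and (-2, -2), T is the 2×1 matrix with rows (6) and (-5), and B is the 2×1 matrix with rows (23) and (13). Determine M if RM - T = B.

RM = B + T = [[29], [8]].
Since R multiplies M on the left, M = R⁻¹(B + T).
R has determinant -2; R⁻¹ = [[1, -7/2], [-1, 3]].
M = R⁻¹(B + T) = [[1], [-5]].

M = [[1], [-5]]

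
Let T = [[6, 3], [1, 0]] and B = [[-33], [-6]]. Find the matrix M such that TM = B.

M = [[-6], [1]]

Since T multiplies M on the left, M = T⁻¹B.
det T = -3, so T⁻¹ = [[0, 1], [1/3, -2]].
M = T⁻¹B = [[0, 1], [1/3, -2]] · [[-33], [-6]] = [[-6], [1]].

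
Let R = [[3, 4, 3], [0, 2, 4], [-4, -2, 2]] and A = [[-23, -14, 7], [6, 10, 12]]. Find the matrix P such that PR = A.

P = [[-1, 0, 5], [-2, 6, -3]]

Since R sits to the right of P, P = AR⁻¹.
R has determinant -4; R⁻¹ = [[-3, 7/2, -5/2], [4, -9/2, 3], [-2, 5/2, -3/2]].
P = AR⁻¹ = [[-23, -14, 7], [6, 10, 12]] · [[-3, 7/2, -5/2], [4, -9/2, 3], [-2, 5/2, -3/2]] = [[-1, 0, 5], [-2, 6, -3]].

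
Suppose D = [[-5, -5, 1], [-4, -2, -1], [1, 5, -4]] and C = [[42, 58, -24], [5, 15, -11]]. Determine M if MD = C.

Right-multiplying both sides by D⁻¹ gives M = CD⁻¹.
D has determinant 2; D⁻¹ = [[13/2, -15/2, 7/2], [-17/2, 19/2, -9/2], [-9, 10, -5]].
M = CD⁻¹ = [[42, 58, -24], [5, 15, -11]] · [[13/2, -15/2, 7/2], [-17/2, 19/2, -9/2], [-9, 10, -5]] = [[-4, -4, 6], [4, -5, 5]].

M = [[-4, -4, 6], [4, -5, 5]]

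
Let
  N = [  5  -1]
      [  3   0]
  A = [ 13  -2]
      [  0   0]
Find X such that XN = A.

X = [[2, 1], [0, 0]]

N is on the right of X, so right-multiply by N⁻¹: X = AN⁻¹.
det N = 3, so N⁻¹ = [[0, 1/3], [-1, 5/3]].
X = AN⁻¹ = [[13, -2], [0, 0]] · [[0, 1/3], [-1, 5/3]] = [[2, 1], [0, 0]].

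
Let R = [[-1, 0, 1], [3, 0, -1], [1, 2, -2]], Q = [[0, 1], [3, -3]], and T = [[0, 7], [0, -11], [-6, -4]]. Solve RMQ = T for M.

Isolating M: multiply by R⁻¹ from the left and Q⁻¹ from the right, so M = R⁻¹TQ⁻¹.
det R = 4; the adjugate gives R⁻¹ = [[1/2, 1/2, 0], [5/4, 1/4, 1/2], [3/2, 1/2, 0]].
det Q = -3, so Q⁻¹ = [[1, 1/3], [1, 0]].
R⁻¹T = [[0, -2], [-3, 4], [0, 5]].
M = (R⁻¹T)Q⁻¹ = [[-2, 0], [1, -1], [5, 0]].

M = [[-2, 0], [1, -1], [5, 0]]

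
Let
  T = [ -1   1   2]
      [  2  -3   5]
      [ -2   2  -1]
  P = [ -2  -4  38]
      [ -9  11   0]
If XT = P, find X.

T is on the right of X, so right-multiply by T⁻¹: X = PT⁻¹.
det T = -5, so T⁻¹ = [[7/5, -1, -11/5], [8/5, -1, -9/5], [2/5, 0, -1/5]].
X = PT⁻¹ = [[-2, -4, 38], [-9, 11, 0]] · [[7/5, -1, -11/5], [8/5, -1, -9/5], [2/5, 0, -1/5]] = [[6, 6, 4], [5, -2, 0]].

X = [[6, 6, 4], [5, -2, 0]]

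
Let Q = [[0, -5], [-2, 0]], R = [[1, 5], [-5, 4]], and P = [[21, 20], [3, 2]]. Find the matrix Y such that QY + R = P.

QY = P − R = [[20, 15], [8, -2]].
Left-multiplying both sides by Q⁻¹ gives Y = Q⁻¹(P − R).
det Q = -10, so Q⁻¹ = [[0, -1/2], [-1/5, 0]].
Y = Q⁻¹(P − R) = [[-4, 1], [-4, -3]].

Y = [[-4, 1], [-4, -3]]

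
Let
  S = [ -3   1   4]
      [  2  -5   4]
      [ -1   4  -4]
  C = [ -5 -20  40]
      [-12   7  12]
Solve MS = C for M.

S is on the right of M, so right-multiply by S⁻¹: M = CS⁻¹.
det S = 4, so S⁻¹ = [[1, 5, 6], [1, 4, 5], [3/4, 11/4, 13/4]].
M = CS⁻¹ = [[-5, -20, 40], [-12, 7, 12]] · [[1, 5, 6], [1, 4, 5], [3/4, 11/4, 13/4]] = [[5, 5, 0], [4, 1, 2]].

M = [[5, 5, 0], [4, 1, 2]]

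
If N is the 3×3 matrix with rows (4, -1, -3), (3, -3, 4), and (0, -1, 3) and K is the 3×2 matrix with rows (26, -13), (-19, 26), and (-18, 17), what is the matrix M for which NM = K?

M = [[5, 0], [6, -2], [-4, 5]]

N is on the left of M, so left-multiply by N⁻¹: M = N⁻¹K.
det N = -2, so N⁻¹ = [[5/2, -3, 13/2], [9/2, -6, 25/2], [3/2, -2, 9/2]].
M = N⁻¹K = [[5/2, -3, 13/2], [9/2, -6, 25/2], [3/2, -2, 9/2]] · [[26, -13], [-19, 26], [-18, 17]] = [[5, 0], [6, -2], [-4, 5]].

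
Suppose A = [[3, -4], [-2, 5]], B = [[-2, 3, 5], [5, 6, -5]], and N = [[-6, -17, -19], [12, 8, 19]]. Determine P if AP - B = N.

P = [[4, -2, -2], [5, 2, 2]]

AP = N + B = [[-8, -14, -14], [17, 14, 14]].
Since A multiplies P on the left, P = A⁻¹(N + B).
det A = 7; the adjugate gives A⁻¹ = [[5/7, 4/7], [2/7, 3/7]].
P = A⁻¹(N + B) = [[4, -2, -2], [5, 2, 2]].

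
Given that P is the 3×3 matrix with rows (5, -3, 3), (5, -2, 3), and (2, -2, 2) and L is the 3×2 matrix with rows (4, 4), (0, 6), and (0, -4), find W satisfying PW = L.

Left-multiplying both sides by P⁻¹ gives W = P⁻¹L.
P has determinant 4; P⁻¹ = [[1/2, 0, -3/4], [-1, 1, 0], [-3/2, 1, 5/4]].
W = P⁻¹L = [[1/2, 0, -3/4], [-1, 1, 0], [-3/2, 1, 5/4]] · [[4, 4], [0, 6], [0, -4]] = [[2, 5], [-4, 2], [-6, -5]].

W = [[2, 5], [-4, 2], [-6, -5]]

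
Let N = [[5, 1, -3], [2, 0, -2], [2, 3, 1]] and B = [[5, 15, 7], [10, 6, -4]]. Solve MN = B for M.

M = [[-3, 4, 6], [0, 3, 2]]

N is on the right of M, so right-multiply by N⁻¹: M = BN⁻¹.
det N = 6; the adjugate gives N⁻¹ = [[1, -5/3, -1/3], [-1, 11/6, 2/3], [1, -13/6, -1/3]].
M = BN⁻¹ = [[5, 15, 7], [10, 6, -4]] · [[1, -5/3, -1/3], [-1, 11/6, 2/3], [1, -13/6, -1/3]] = [[-3, 4, 6], [0, 3, 2]].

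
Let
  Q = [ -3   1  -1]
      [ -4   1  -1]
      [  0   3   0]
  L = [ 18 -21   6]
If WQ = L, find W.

W = [[-6, 0, -5]]

Right-multiplying both sides by Q⁻¹ gives W = LQ⁻¹.
Q has determinant 3; Q⁻¹ = [[1, -1, 0], [0, 0, 1/3], [-4, 3, 1/3]].
W = LQ⁻¹ = [[18, -21, 6]] · [[1, -1, 0], [0, 0, 1/3], [-4, 3, 1/3]] = [[-6, 0, -5]].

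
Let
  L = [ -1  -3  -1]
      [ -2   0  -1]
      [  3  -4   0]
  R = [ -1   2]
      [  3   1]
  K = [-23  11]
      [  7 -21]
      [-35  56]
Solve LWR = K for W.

W = [[3, 2], [-5, 2], [4, -3]]

W = L⁻¹KR⁻¹ (apply L⁻¹ on the left and R⁻¹ on the right).
det L = 5, so L⁻¹ = [[-4/5, 4/5, 3/5], [-3/5, 3/5, 1/5], [8/5, -13/5, -6/5]].
det R = -7, so R⁻¹ = [[-1/7, 2/7], [3/7, 1/7]].
L⁻¹K = [[3, 8], [11, -8], [-13, 5]].
W = (L⁻¹K)R⁻¹ = [[3, 2], [-5, 2], [4, -3]].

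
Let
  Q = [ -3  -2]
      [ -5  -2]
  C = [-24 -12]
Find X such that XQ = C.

X = [[3, 3]]

Q is on the right of X, so right-multiply by Q⁻¹: X = CQ⁻¹.
Q has determinant -4; Q⁻¹ = [[1/2, -1/2], [-5/4, 3/4]].
X = CQ⁻¹ = [[-24, -12]] · [[1/2, -1/2], [-5/4, 3/4]] = [[3, 3]].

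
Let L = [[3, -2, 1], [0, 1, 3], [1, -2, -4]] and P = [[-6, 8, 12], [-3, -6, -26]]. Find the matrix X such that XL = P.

L is on the right of X, so right-multiply by L⁻¹: X = PL⁻¹.
det L = -1, so L⁻¹ = [[-2, 10, 7], [-3, 13, 9], [1, -4, -3]].
X = PL⁻¹ = [[-6, 8, 12], [-3, -6, -26]] · [[-2, 10, 7], [-3, 13, 9], [1, -4, -3]] = [[0, -4, -6], [-2, -4, 3]].

X = [[0, -4, -6], [-2, -4, 3]]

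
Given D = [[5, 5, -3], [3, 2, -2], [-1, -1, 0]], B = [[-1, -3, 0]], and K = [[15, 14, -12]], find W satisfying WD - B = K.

W = [[2, 3, 5]]

WD = K + B = [[14, 11, -12]].
D is on the right of W, so right-multiply by D⁻¹: W = (K + B)D⁻¹.
det D = 3, so D⁻¹ = [[-2/3, 1, -4/3], [2/3, -1, 1/3], [-1/3, 0, -5/3]].
W = (K + B)D⁻¹ = [[2, 3, 5]].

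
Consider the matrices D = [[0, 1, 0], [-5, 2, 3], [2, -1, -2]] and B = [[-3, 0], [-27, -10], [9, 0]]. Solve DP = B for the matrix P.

P = [[6, 5], [-3, 0], [3, 5]]

Left-multiplying both sides by D⁻¹ gives P = D⁻¹B.
det D = -4; the adjugate gives D⁻¹ = [[1/4, -1/2, -3/4], [1, 0, 0], [-1/4, -1/2, -5/4]].
P = D⁻¹B = [[1/4, -1/2, -3/4], [1, 0, 0], [-1/4, -1/2, -5/4]] · [[-3, 0], [-27, -10], [9, 0]] = [[6, 5], [-3, 0], [3, 5]].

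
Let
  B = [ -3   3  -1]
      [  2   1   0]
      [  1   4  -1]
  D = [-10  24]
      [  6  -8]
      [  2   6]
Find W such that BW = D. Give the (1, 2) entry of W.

B is on the left of W, so left-multiply by B⁻¹: W = B⁻¹D.
det B = 2; the adjugate gives B⁻¹ = [[-1/2, -1/2, 1/2], [1, 2, -1], [7/2, 15/2, -9/2]].
W = B⁻¹D = [[-1/2, -1/2, 1/2], [1, 2, -1], [7/2, 15/2, -9/2]] · [[-10, 24], [6, -8], [2, 6]] = [[3, -5], [0, 2], [1, -3]].

-5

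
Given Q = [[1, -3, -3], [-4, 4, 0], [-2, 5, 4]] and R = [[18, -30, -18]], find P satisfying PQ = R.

P = [[6, -3, 0]]

Q is on the right of P, so right-multiply by Q⁻¹: P = RQ⁻¹.
det Q = 4; the adjugate gives Q⁻¹ = [[4, -3/4, 3], [4, -1/2, 3], [-3, 1/4, -2]].
P = RQ⁻¹ = [[18, -30, -18]] · [[4, -3/4, 3], [4, -1/2, 3], [-3, 1/4, -2]] = [[6, -3, 0]].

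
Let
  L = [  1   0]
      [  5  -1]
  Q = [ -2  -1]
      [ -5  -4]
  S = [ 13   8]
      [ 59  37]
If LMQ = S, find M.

M = [[-4, -1], [-3, 0]]

Isolating M: multiply by L⁻¹ from the left and Q⁻¹ from the right, so M = L⁻¹SQ⁻¹.
L has determinant -1; L⁻¹ = [[1, 0], [5, -1]].
det Q = 3, so Q⁻¹ = [[-4/3, 1/3], [5/3, -2/3]].
L⁻¹S = [[13, 8], [6, 3]].
M = (L⁻¹S)Q⁻¹ = [[-4, -1], [-3, 0]].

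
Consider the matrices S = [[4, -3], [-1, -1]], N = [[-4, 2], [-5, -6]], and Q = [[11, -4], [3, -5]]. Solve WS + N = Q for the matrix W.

W = [[3, -3], [1, -4]]

WS = Q − N = [[15, -6], [8, 1]].
Right-multiplying both sides by S⁻¹ gives W = (Q − N)S⁻¹.
det S = -7; the adjugate gives S⁻¹ = [[1/7, -3/7], [-1/7, -4/7]].
W = (Q − N)S⁻¹ = [[3, -3], [1, -4]].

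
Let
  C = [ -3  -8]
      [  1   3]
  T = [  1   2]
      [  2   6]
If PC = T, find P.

Right-multiplying both sides by C⁻¹ gives P = TC⁻¹.
det C = -1; the adjugate gives C⁻¹ = [[-3, -8], [1, 3]].
P = TC⁻¹ = [[1, 2], [2, 6]] · [[-3, -8], [1, 3]] = [[-1, -2], [0, 2]].

P = [[-1, -2], [0, 2]]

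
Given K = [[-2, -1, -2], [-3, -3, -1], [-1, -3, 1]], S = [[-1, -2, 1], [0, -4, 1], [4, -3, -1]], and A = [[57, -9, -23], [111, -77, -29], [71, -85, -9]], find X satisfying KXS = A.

X = [[0, 0, -5], [-3, 1, -5], [4, 2, 1]]

Left-multiply by K⁻¹ and right-multiply by S⁻¹: X = K⁻¹AS⁻¹.
det K = -4, so K⁻¹ = [[3/2, -7/4, 5/4], [-1, 1, -1], [-3/2, 5/4, -3/4]].
det S = 1; the adjugate gives S⁻¹ = [[7, -5, 2], [4, -3, 1], [16, -11, 4]].
K⁻¹A = [[-20, 15, 5], [-17, 17, 3], [0, -19, 5]].
X = (K⁻¹A)S⁻¹ = [[0, 0, -5], [-3, 1, -5], [4, 2, 1]].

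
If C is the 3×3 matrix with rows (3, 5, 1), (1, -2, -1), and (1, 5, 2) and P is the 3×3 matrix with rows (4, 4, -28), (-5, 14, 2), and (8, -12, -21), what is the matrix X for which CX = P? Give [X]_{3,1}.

C is on the left of X, so left-multiply by C⁻¹: X = C⁻¹P.
det C = -5; the adjugate gives C⁻¹ = [[-1/5, 1, 3/5], [3/5, -1, -4/5], [-7/5, 2, 11/5]].
X = C⁻¹P = [[-1/5, 1, 3/5], [3/5, -1, -4/5], [-7/5, 2, 11/5]] · [[4, 4, -28], [-5, 14, 2], [8, -12, -21]] = [[-1, 6, -5], [1, -2, -2], [2, -4, -3]].

2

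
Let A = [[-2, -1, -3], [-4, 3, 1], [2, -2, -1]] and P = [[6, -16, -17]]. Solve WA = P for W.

W = [[4, -2, 3]]

Since A sits to the right of W, W = PA⁻¹.
det A = -2, so A⁻¹ = [[1/2, -5/2, -4], [1, -4, -7], [-1, 3, 5]].
W = PA⁻¹ = [[6, -16, -17]] · [[1/2, -5/2, -4], [1, -4, -7], [-1, 3, 5]] = [[4, -2, 3]].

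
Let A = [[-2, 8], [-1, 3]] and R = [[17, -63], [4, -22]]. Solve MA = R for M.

A is on the right of M, so right-multiply by A⁻¹: M = RA⁻¹.
A has determinant 2; A⁻¹ = [[3/2, -4], [1/2, -1]].
M = RA⁻¹ = [[17, -63], [4, -22]] · [[3/2, -4], [1/2, -1]] = [[-6, -5], [-5, 6]].

M = [[-6, -5], [-5, 6]]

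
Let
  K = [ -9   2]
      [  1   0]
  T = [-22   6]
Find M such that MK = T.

Right-multiplying both sides by K⁻¹ gives M = TK⁻¹.
det K = -2; the adjugate gives K⁻¹ = [[0, 1], [1/2, 9/2]].
M = TK⁻¹ = [[-22, 6]] · [[0, 1], [1/2, 9/2]] = [[3, 5]].

M = [[3, 5]]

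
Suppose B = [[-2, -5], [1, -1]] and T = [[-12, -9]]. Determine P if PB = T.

P = [[3, -6]]

B is on the right of P, so right-multiply by B⁻¹: P = TB⁻¹.
det B = 7, so B⁻¹ = [[-1/7, 5/7], [-1/7, -2/7]].
P = TB⁻¹ = [[-12, -9]] · [[-1/7, 5/7], [-1/7, -2/7]] = [[3, -6]].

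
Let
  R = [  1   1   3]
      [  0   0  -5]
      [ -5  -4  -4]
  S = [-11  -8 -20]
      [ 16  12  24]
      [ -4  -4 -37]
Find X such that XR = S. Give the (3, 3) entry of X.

Right-multiplying both sides by R⁻¹ gives X = SR⁻¹.
det R = 5; the adjugate gives R⁻¹ = [[-4, -8/5, -1], [5, 11/5, 1], [0, -1/5, 0]].
X = SR⁻¹ = [[-11, -8, -20], [16, 12, 24], [-4, -4, -37]] · [[-4, -8/5, -1], [5, 11/5, 1], [0, -1/5, 0]] = [[4, 4, 3], [-4, -4, -4], [-4, 5, 0]].

0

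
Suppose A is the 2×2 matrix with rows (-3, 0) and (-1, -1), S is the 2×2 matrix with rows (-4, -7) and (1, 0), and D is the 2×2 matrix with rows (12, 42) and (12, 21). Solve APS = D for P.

P = [[2, 4], [1, -4]]

Isolating P: multiply by A⁻¹ from the left and S⁻¹ from the right, so P = A⁻¹DS⁻¹.
A has determinant 3; A⁻¹ = [[-1/3, 0], [1/3, -1]].
det S = 7; the adjugate gives S⁻¹ = [[0, 1], [-1/7, -4/7]].
A⁻¹D = [[-4, -14], [-8, -7]].
P = (A⁻¹D)S⁻¹ = [[2, 4], [1, -4]].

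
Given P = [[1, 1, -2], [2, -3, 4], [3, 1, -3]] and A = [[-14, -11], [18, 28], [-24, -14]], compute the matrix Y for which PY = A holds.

Y = [[-4, 1], [-6, -2], [2, 5]]

Since P multiplies Y on the left, Y = P⁻¹A.
det P = 1, so P⁻¹ = [[5, 1, -2], [18, 3, -8], [11, 2, -5]].
Y = P⁻¹A = [[5, 1, -2], [18, 3, -8], [11, 2, -5]] · [[-14, -11], [18, 28], [-24, -14]] = [[-4, 1], [-6, -2], [2, 5]].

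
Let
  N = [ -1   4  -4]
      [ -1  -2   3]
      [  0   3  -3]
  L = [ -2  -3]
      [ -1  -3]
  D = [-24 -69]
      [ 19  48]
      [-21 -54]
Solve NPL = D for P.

Isolating P: multiply by N⁻¹ from the left and L⁻¹ from the right, so P = N⁻¹DL⁻¹.
det N = 3; the adjugate gives N⁻¹ = [[-1, 0, 4/3], [-1, 1, 7/3], [-1, 1, 2]].
det L = 3, so L⁻¹ = [[-1, 1], [1/3, -2/3]].
N⁻¹D = [[-4, -3], [-6, -9], [1, 9]].
P = (N⁻¹D)L⁻¹ = [[3, -2], [3, 0], [2, -5]].

P = [[3, -2], [3, 0], [2, -5]]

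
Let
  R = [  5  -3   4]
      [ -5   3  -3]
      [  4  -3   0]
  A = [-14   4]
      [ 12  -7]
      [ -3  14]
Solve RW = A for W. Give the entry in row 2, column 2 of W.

Left-multiplying both sides by R⁻¹ gives W = R⁻¹A.
R has determinant 3; R⁻¹ = [[-3, -4, -1], [-4, -16/3, -5/3], [1, 1, 0]].
W = R⁻¹A = [[-3, -4, -1], [-4, -16/3, -5/3], [1, 1, 0]] · [[-14, 4], [12, -7], [-3, 14]] = [[-3, 2], [-3, -2], [-2, -3]].

-2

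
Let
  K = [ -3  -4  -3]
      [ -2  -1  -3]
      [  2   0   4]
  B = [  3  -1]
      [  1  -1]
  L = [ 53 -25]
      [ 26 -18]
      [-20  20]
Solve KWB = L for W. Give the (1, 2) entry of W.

Left-multiply by K⁻¹ and right-multiply by B⁻¹: W = K⁻¹LB⁻¹.
det K = -2, so K⁻¹ = [[2, -8, -9/2], [-1, 3, 3/2], [-1, 4, 5/2]].
B has determinant -2; B⁻¹ = [[1/2, -1/2], [1/2, -3/2]].
K⁻¹L = [[-12, 4], [-5, 1], [1, 3]].
W = (K⁻¹L)B⁻¹ = [[-4, 0], [-2, 1], [2, -5]].

0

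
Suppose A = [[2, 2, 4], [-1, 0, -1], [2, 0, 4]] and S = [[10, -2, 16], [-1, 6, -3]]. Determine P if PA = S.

A is on the right of P, so right-multiply by A⁻¹: P = SA⁻¹.
det A = 4; the adjugate gives A⁻¹ = [[0, -2, -1/2], [1/2, 0, -1/2], [0, 1, 1/2]].
P = SA⁻¹ = [[10, -2, 16], [-1, 6, -3]] · [[0, -2, -1/2], [1/2, 0, -1/2], [0, 1, 1/2]] = [[-1, -4, 4], [3, -1, -4]].

P = [[-1, -4, 4], [3, -1, -4]]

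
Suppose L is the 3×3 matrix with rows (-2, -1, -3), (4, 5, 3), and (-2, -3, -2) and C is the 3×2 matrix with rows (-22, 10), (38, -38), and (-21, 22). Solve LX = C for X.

X = [[6, -2], [1, -6], [3, 0]]

L is on the left of X, so left-multiply by L⁻¹: X = L⁻¹C.
det L = 6, so L⁻¹ = [[-1/6, 7/6, 2], [1/3, -1/3, -1], [-1/3, -2/3, -1]].
X = L⁻¹C = [[-1/6, 7/6, 2], [1/3, -1/3, -1], [-1/3, -2/3, -1]] · [[-22, 10], [38, -38], [-21, 22]] = [[6, -2], [1, -6], [3, 0]].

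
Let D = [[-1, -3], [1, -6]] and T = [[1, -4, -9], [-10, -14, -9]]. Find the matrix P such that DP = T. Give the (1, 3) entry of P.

Left-multiplying both sides by D⁻¹ gives P = D⁻¹T.
det D = 9; the adjugate gives D⁻¹ = [[-2/3, 1/3], [-1/9, -1/9]].
P = D⁻¹T = [[-2/3, 1/3], [-1/9, -1/9]] · [[1, -4, -9], [-10, -14, -9]] = [[-4, -2, 3], [1, 2, 2]].

3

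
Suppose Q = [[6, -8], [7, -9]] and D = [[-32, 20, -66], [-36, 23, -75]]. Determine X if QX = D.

X = [[0, 2, -3], [4, -1, 6]]

Left-multiplying both sides by Q⁻¹ gives X = Q⁻¹D.
det Q = 2; the adjugate gives Q⁻¹ = [[-9/2, 4], [-7/2, 3]].
X = Q⁻¹D = [[-9/2, 4], [-7/2, 3]] · [[-32, 20, -66], [-36, 23, -75]] = [[0, 2, -3], [4, -1, 6]].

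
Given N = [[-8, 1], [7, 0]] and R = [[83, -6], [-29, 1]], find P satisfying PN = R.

P = [[-6, 5], [1, -3]]

N is on the right of P, so right-multiply by N⁻¹: P = RN⁻¹.
N has determinant -7; N⁻¹ = [[0, 1/7], [1, 8/7]].
P = RN⁻¹ = [[83, -6], [-29, 1]] · [[0, 1/7], [1, 8/7]] = [[-6, 5], [1, -3]].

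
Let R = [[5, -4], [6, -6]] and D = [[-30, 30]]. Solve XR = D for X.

Right-multiplying both sides by R⁻¹ gives X = DR⁻¹.
det R = -6; the adjugate gives R⁻¹ = [[1, -2/3], [1, -5/6]].
X = DR⁻¹ = [[-30, 30]] · [[1, -2/3], [1, -5/6]] = [[0, -5]].

X = [[0, -5]]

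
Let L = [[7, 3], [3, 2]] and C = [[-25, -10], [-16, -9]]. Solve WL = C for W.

L is on the right of W, so right-multiply by L⁻¹: W = CL⁻¹.
det L = 5, so L⁻¹ = [[2/5, -3/5], [-3/5, 7/5]].
W = CL⁻¹ = [[-25, -10], [-16, -9]] · [[2/5, -3/5], [-3/5, 7/5]] = [[-4, 1], [-1, -3]].

W = [[-4, 1], [-1, -3]]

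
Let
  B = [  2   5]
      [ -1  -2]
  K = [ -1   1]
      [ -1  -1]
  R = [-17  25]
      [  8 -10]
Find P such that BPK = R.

P = [[3, 3], [3, -2]]

Left-multiply by B⁻¹ and right-multiply by K⁻¹: P = B⁻¹RK⁻¹.
det B = 1, so B⁻¹ = [[-2, -5], [1, 2]].
det K = 2; the adjugate gives K⁻¹ = [[-1/2, -1/2], [1/2, -1/2]].
B⁻¹R = [[-6, 0], [-1, 5]].
P = (B⁻¹R)K⁻¹ = [[3, 3], [3, -2]].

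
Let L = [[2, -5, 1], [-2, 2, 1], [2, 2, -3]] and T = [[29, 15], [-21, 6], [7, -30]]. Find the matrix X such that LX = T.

X = [[2, -3], [-6, -3], [-5, 6]]

Since L multiplies X on the left, X = L⁻¹T.
det L = -4; the adjugate gives L⁻¹ = [[2, 13/4, 7/4], [1, 2, 1], [2, 7/2, 3/2]].
X = L⁻¹T = [[2, 13/4, 7/4], [1, 2, 1], [2, 7/2, 3/2]] · [[29, 15], [-21, 6], [7, -30]] = [[2, -3], [-6, -3], [-5, 6]].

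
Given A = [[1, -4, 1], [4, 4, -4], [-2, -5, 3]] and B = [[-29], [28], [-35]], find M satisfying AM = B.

M = [[-2], [6], [-3]]

Left-multiplying both sides by A⁻¹ gives M = A⁻¹B.
det A = -4; the adjugate gives A⁻¹ = [[2, -7/4, -3], [1, -5/4, -2], [3, -13/4, -5]].
M = A⁻¹B = [[2, -7/4, -3], [1, -5/4, -2], [3, -13/4, -5]] · [[-29], [28], [-35]] = [[-2], [6], [-3]].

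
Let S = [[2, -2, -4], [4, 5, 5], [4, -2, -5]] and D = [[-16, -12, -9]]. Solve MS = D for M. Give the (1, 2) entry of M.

Since S sits to the right of M, M = DS⁻¹.
det S = 2, so S⁻¹ = [[-15/2, -1, 5], [20, 3, -13], [-14, -2, 9]].
M = DS⁻¹ = [[-16, -12, -9]] · [[-15/2, -1, 5], [20, 3, -13], [-14, -2, 9]] = [[6, -2, -5]].

-2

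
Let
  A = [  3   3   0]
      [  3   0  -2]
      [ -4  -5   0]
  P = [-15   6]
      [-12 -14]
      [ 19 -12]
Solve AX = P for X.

A is on the left of X, so left-multiply by A⁻¹: X = A⁻¹P.
det A = -6, so A⁻¹ = [[5/3, 0, 1], [-4/3, 0, -1], [5/2, -1/2, 3/2]].
X = A⁻¹P = [[5/3, 0, 1], [-4/3, 0, -1], [5/2, -1/2, 3/2]] · [[-15, 6], [-12, -14], [19, -12]] = [[-6, -2], [1, 4], [-3, 4]].

X = [[-6, -2], [1, 4], [-3, 4]]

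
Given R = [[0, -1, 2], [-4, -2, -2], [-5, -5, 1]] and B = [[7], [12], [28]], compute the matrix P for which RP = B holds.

R is on the left of P, so left-multiply by R⁻¹: P = R⁻¹B.
det R = 6, so R⁻¹ = [[-2, -3/2, 1], [7/3, 5/3, -4/3], [5/3, 5/6, -2/3]].
P = R⁻¹B = [[-2, -3/2, 1], [7/3, 5/3, -4/3], [5/3, 5/6, -2/3]] · [[7], [12], [28]] = [[-4], [-1], [3]].

P = [[-4], [-1], [3]]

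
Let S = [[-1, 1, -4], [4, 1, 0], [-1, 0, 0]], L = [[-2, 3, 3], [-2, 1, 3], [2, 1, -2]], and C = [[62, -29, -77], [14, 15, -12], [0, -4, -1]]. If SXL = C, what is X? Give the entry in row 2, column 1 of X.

-2

Isolating X: multiply by S⁻¹ from the left and L⁻¹ from the right, so X = S⁻¹CL⁻¹.
S has determinant -4; S⁻¹ = [[0, 0, -1], [0, 1, 4], [-1/4, 1/4, 5/4]].
L has determinant 4; L⁻¹ = [[-5/4, 9/4, 3/2], [1/2, -1/2, 0], [-1, 2, 1]].
S⁻¹C = [[0, 4, 1], [14, -1, -16], [-12, 6, 15]].
X = (S⁻¹C)L⁻¹ = [[1, 0, 1], [-2, 0, 5], [3, 0, -3]].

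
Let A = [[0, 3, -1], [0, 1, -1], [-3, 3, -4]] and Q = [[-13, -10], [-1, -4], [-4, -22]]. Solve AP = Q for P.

Since A multiplies P on the left, P = A⁻¹Q.
det A = 6, so A⁻¹ = [[-1/6, 3/2, -1/3], [1/2, -1/2, 0], [1/2, -3/2, 0]].
P = A⁻¹Q = [[-1/6, 3/2, -1/3], [1/2, -1/2, 0], [1/2, -3/2, 0]] · [[-13, -10], [-1, -4], [-4, -22]] = [[2, 3], [-6, -3], [-5, 1]].

P = [[2, 3], [-6, -3], [-5, 1]]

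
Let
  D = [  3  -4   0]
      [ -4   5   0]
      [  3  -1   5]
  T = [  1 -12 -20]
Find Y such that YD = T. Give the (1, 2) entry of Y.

D is on the right of Y, so right-multiply by D⁻¹: Y = TD⁻¹.
D has determinant -5; D⁻¹ = [[-5, -4, 0], [-4, -3, 0], [11/5, 9/5, 1/5]].
Y = TD⁻¹ = [[1, -12, -20]] · [[-5, -4, 0], [-4, -3, 0], [11/5, 9/5, 1/5]] = [[-1, -4, -4]].

-4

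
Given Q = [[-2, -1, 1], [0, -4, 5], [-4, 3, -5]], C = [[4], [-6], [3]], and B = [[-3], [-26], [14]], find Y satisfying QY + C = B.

Y = [[1], [5], [0]]

QY = B − C = [[-7], [-20], [11]].
Left-multiplying both sides by Q⁻¹ gives Y = Q⁻¹(B − C).
det Q = -6; the adjugate gives Q⁻¹ = [[-5/6, 1/3, 1/6], [10/3, -7/3, -5/3], [8/3, -5/3, -4/3]].
Y = Q⁻¹(B − C) = [[1], [5], [0]].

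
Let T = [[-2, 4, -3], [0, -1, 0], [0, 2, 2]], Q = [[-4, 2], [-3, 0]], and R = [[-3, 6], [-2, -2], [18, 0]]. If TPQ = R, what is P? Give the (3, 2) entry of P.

Left-multiply by T⁻¹ and right-multiply by Q⁻¹: P = T⁻¹RQ⁻¹.
det T = 4, so T⁻¹ = [[-1/2, -7/2, -3/4], [0, -1, 0], [0, 1, 1/2]].
det Q = 6, so Q⁻¹ = [[0, -1/3], [1/2, -2/3]].
T⁻¹R = [[-5, 4], [2, 2], [7, -2]].
P = (T⁻¹R)Q⁻¹ = [[2, -1], [1, -2], [-1, -1]].

-1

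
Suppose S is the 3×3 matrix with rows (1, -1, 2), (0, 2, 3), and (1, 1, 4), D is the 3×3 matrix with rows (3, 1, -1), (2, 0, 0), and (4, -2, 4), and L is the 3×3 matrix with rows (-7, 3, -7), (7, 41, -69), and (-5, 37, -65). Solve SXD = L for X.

X = [[-5, 1, -2], [2, 3, -4], [3, 2, -2]]

X = S⁻¹LD⁻¹ (apply S⁻¹ on the left and D⁻¹ on the right).
det S = -2, so S⁻¹ = [[-5/2, -3, 7/2], [-3/2, -1, 3/2], [1, 1, -1]].
det D = -4; the adjugate gives D⁻¹ = [[0, 1/2, 0], [2, -4, 1/2], [1, -5/2, 1/2]].
S⁻¹L = [[-21, -1, -3], [-4, 10, -18], [5, 7, -11]].
X = (S⁻¹L)D⁻¹ = [[-5, 1, -2], [2, 3, -4], [3, 2, -2]].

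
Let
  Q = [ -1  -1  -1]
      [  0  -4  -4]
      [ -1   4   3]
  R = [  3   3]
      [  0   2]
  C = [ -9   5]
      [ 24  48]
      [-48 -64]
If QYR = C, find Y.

Y = [[5, -4], [-5, -3], [3, 0]]

Y = Q⁻¹CR⁻¹ (apply Q⁻¹ on the left and R⁻¹ on the right).
det Q = -4, so Q⁻¹ = [[-1, 1/4, 0], [-1, 1, 1], [1, -5/4, -1]].
det R = 6; the adjugate gives R⁻¹ = [[1/3, -1/2], [0, 1/2]].
Q⁻¹C = [[15, 7], [-15, -21], [9, 9]].
Y = (Q⁻¹C)R⁻¹ = [[5, -4], [-5, -3], [3, 0]].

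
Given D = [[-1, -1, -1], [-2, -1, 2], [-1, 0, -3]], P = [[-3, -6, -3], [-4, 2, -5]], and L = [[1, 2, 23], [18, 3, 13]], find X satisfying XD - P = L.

XD = L + P = [[-2, -4, 20], [14, 5, 8]].
Since D sits to the right of X, X = (L + P)D⁻¹.
D has determinant 6; D⁻¹ = [[1/2, -1/2, -1/2], [-4/3, 1/3, 2/3], [-1/6, 1/6, -1/6]].
X = (L + P)D⁻¹ = [[1, 3, -5], [-1, -4, -5]].

X = [[1, 3, -5], [-1, -4, -5]]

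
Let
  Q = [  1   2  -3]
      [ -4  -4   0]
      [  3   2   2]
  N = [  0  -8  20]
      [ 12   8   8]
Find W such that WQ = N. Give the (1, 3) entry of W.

Since Q sits to the right of W, W = NQ⁻¹.
Q has determinant -4; Q⁻¹ = [[2, 5/2, 3], [-2, -11/4, -3], [-1, -1, -1]].
W = NQ⁻¹ = [[0, -8, 20], [12, 8, 8]] · [[2, 5/2, 3], [-2, -11/4, -3], [-1, -1, -1]] = [[-4, 2, 4], [0, 0, 4]].

4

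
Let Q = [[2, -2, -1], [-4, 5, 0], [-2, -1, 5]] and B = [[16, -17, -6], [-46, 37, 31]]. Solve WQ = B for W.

Q is on the right of W, so right-multiply by Q⁻¹: W = BQ⁻¹.
Q has determinant -4; Q⁻¹ = [[-25/4, -11/4, -5/4], [-5, -2, -1], [-7/2, -3/2, -1/2]].
W = BQ⁻¹ = [[16, -17, -6], [-46, 37, 31]] · [[-25/4, -11/4, -5/4], [-5, -2, -1], [-7/2, -3/2, -1/2]] = [[6, -1, 0], [-6, 6, 5]].

W = [[6, -1, 0], [-6, 6, 5]]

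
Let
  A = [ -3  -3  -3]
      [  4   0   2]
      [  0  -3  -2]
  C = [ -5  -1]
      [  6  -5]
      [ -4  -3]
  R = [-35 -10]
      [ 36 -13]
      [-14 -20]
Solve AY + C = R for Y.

AY = R − C = [[-30, -9], [30, -8], [-10, -17]].
A is on the left of Y, so left-multiply by A⁻¹: Y = A⁻¹(R − C).
A has determinant -6; A⁻¹ = [[-1, -1/2, 1], [-4/3, -1, 1], [2, 3/2, -2]].
Y = A⁻¹(R − C) = [[5, -4], [0, 3], [5, 4]].

Y = [[5, -4], [0, 3], [5, 4]]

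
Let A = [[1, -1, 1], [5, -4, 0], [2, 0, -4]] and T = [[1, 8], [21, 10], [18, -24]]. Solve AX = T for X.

X = [[1, -2], [-4, -5], [-4, 5]]

A is on the left of X, so left-multiply by A⁻¹: X = A⁻¹T.
det A = 4, so A⁻¹ = [[4, -1, 1], [5, -3/2, 5/4], [2, -1/2, 1/4]].
X = A⁻¹T = [[4, -1, 1], [5, -3/2, 5/4], [2, -1/2, 1/4]] · [[1, 8], [21, 10], [18, -24]] = [[1, -2], [-4, -5], [-4, 5]].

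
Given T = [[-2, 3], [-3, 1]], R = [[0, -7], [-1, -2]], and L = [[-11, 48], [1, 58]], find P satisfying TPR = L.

P = [[2, 2], [-2, 5]]

Isolating P: multiply by T⁻¹ from the left and R⁻¹ from the right, so P = T⁻¹LR⁻¹.
det T = 7, so T⁻¹ = [[1/7, -3/7], [3/7, -2/7]].
det R = -7, so R⁻¹ = [[2/7, -1], [-1/7, 0]].
T⁻¹L = [[-2, -18], [-5, 4]].
P = (T⁻¹L)R⁻¹ = [[2, 2], [-2, 5]].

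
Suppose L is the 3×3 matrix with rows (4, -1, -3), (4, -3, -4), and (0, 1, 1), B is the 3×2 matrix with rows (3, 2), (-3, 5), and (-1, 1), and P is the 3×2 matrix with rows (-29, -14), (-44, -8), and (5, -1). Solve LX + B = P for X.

X = [[-5, -5], [3, -1], [3, -1]]

LX = P − B = [[-32, -16], [-41, -13], [6, -2]].
Left-multiplying both sides by L⁻¹ gives X = L⁻¹(P − B).
det L = -4; the adjugate gives L⁻¹ = [[-1/4, 1/2, 5/4], [1, -1, -1], [-1, 1, 2]].
X = L⁻¹(P − B) = [[-5, -5], [3, -1], [3, -1]].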